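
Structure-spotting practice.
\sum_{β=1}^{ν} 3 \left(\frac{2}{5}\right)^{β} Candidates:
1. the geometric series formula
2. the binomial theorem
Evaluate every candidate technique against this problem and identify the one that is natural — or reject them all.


Diagnosis: the geometric series formula — check a ratio of consecutive terms: it is \frac{2}{5}, independent of the index, so the geometric formula closes the sum.
- the geometric series formula: yes, a natural case for it.
- the binomial theorem: the terms lack the binomial-coefficient-weighted complementary-power pattern of an expansion.


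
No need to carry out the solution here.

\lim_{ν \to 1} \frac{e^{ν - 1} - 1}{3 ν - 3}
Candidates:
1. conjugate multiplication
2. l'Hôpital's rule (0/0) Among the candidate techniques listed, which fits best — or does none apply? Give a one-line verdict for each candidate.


Verdict: l'Hôpital's rule (0/0) — the 0/0 form at 1 is the signature situation for l'Hôpital's rule. A first-order expansion at the point is an equally standard path; the rule packages it.
- conjugate multiplication — there is no infinity-minus-infinity radical difference to rationalize.
- l'Hôpital's rule (0/0) — yes, a natural case for it.


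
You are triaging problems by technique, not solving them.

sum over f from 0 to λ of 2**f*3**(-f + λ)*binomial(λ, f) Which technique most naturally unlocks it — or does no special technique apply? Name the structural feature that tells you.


Method: the binomial theorem — the summand is term f of a binomial expansion in 2 and 3; the whole sum is a single power.


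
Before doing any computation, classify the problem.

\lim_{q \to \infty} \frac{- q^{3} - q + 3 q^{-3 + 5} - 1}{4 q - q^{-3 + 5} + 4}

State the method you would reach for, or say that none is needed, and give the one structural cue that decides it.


Verdict: dominant-term comparison — at large q only the top-degree terms survive; compare the leading terms and the limit falls out. Viewed as a single quotient this is an ∞/∞ form — an at-infinity application of l'Hôpital's rule would also resolve it; comparing leading growth reads the answer without differentiating.


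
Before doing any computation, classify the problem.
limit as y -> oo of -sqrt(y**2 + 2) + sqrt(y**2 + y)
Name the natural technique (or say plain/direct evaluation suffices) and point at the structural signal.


Verdict: conjugate multiplication — sqrt(y**2 + y) and sqrt(y**2 + 2) both blow up, but their difference is tame once the conjugate rationalizes it.


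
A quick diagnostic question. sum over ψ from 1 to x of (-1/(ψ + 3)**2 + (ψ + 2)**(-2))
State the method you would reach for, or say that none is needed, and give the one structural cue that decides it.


Technique: telescoping — the summand is built as (ψ + 2)**(-2) minus its own successor — adjacent terms annihilate down the line.


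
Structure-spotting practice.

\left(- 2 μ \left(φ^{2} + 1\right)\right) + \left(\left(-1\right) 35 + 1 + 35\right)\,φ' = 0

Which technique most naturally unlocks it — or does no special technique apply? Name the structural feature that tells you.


Diagnosis: separation of variables — one side of the product carries the independent variable, the other the unknown — the textbook separation shape.


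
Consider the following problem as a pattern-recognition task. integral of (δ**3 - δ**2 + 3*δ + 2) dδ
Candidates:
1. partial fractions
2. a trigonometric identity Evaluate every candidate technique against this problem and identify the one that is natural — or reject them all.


Technique: no special technique — a term-by-term power-rule job in δ; no substitution or rearrangement earns its keep here.
- partial fractions: the expression is not a ratio of polynomials that decomposes further.
- a trigonometric identity — no sine or cosine appears, so there is nothing for a trigonometric identity to act on.


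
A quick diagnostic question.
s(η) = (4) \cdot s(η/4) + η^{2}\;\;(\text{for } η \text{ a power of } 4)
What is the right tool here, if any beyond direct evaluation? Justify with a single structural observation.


Method: the master substitution — treat m = log base 4 of η as the new clock: one recursion step advances m by one while η scales by 4.


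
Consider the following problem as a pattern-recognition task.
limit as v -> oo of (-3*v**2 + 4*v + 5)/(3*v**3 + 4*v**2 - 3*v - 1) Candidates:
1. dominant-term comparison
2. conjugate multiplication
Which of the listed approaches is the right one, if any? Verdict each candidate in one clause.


Verdict: dominant-term comparison — as v grows, only the highest-degree terms matter — compare leading terms and read the limit off.
- dominant-term comparison: yes — fits the structure here.
- conjugate multiplication — rationalization has no target — no divergent radical difference appears.


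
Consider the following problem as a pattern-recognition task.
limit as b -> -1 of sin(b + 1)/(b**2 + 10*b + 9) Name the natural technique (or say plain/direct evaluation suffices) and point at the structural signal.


Technique: l'Hôpital's rule (0/0) — both numerator and denominator vanish at -1: the genuine 0/0 indeterminate that l'Hôpital exists for. A local series expansion at the point resolves it as well; the rule is the packaged version of that step.


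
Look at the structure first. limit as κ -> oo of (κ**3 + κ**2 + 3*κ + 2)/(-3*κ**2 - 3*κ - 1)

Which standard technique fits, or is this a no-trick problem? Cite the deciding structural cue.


Best approach: dominant-term comparison — divide by the highest power of κ present: lower-order terms vanish and the dominant ratio remains. As a single quotient, the ∞/∞ shape would yield to repeated differentiation as well — the growth comparison gets there in one look.


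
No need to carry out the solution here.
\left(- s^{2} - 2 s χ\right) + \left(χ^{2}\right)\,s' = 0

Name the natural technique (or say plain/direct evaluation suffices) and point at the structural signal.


Verdict: the homogeneous substitution — scaling χ and s together leaves the slope fixed — it depends only on s/χ, so substitute the ratio. A Bernoulli substitution is a fair alternative on this equation directly; the homogeneous reading takes it as given.


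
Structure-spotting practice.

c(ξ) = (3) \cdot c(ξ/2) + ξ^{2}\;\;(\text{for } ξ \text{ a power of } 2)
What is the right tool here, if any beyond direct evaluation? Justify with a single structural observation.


Diagnosis: the master substitution — the argument shrinks by the factor 2, so measure the index on a logarithmic scale and the recursion becomes a shift.


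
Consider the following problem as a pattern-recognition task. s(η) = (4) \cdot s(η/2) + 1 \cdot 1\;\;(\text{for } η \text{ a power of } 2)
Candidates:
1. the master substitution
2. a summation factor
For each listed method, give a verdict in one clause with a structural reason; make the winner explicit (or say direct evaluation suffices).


Diagnosis: the master substitution — the argument shrinks by the factor 2, so measure the index on a logarithmic scale and the recursion becomes a shift.
- the master substitution: a fit — the right tool for this form.
- a summation factor: a divided-index call is outside the fixed-shift first-order family a summation factor normalizes.


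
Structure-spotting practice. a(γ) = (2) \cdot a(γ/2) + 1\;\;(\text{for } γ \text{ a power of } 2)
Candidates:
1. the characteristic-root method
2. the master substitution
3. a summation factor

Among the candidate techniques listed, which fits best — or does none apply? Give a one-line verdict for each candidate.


Best approach: the master substitution — treat m = log base 2 of γ as the new clock: one recursion step advances m by one while γ scales by 2.
- the characteristic-root method — a divided-index call is not the fixed-shift linear shape that characteristic roots solve.
- the master substitution: applies; the problem has the shape this method handles.
- a summation factor — the recursion divides its index rather than shifting it — there is no previous-term chain for a summation factor to telescope.


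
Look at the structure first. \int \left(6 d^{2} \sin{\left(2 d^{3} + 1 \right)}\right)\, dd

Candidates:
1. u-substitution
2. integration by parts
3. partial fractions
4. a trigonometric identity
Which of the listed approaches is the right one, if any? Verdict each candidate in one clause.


Best approach: u-substitution — differentiating the inner expression 2 d^{3} + 1 produces the factor 6 d^{2} up to a constant multiple, so substituting u = 2 d^{3} + 1 reduces everything to a one-variable integral in u.
- u-substitution: applicable, and directly so.
- integration by parts: a polynomial factor is present, but its partner is not an exp, sine, or cosine of a degree-1 argument, nor a logarithm.
- partial fractions: the expression is not a ratio of polynomials that decomposes further.
- a trigonometric identity — the trigonometric factor has no even power to reduce and no cross-frequency product to convert — the standard power-reduction and product-to-sum identities do not engage it.


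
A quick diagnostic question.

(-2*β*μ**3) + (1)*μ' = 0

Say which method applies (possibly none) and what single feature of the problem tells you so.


Diagnosis: separation of variables — one side of the product carries the independent variable, the other the unknown — the textbook separation shape.


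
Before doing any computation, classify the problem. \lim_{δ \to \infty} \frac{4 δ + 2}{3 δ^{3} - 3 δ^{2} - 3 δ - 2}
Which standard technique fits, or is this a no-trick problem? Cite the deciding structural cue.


Technique: dominant-term comparison — as δ grows, only the highest-degree terms matter — compare leading terms and read the limit off. Differentiating the expression as a single quotient would eventually settle it as well; matching dominant growth settles it immediately.


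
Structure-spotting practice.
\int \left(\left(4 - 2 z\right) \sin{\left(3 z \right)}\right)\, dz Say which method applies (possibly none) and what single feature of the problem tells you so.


Verdict: integration by parts — differentiate 4 - 2 z, integrate \sin{\left(3 z \right)}: each pass lowers the polynomial degree, so parts terminates.


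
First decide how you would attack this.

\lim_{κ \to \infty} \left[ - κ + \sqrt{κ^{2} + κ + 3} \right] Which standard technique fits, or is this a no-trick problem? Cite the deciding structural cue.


Method: conjugate multiplication — both pieces blow up but their difference is finite; the conjugate trick rationalizes \sqrt{κ^{2} + κ + 3} - κ.


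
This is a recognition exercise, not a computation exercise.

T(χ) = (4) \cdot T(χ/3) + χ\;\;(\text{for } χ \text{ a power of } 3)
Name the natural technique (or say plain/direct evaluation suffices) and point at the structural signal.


Diagnosis: the master substitution — the argument shrinks by the factor 3, so measure the index on a logarithmic scale and the recursion becomes a shift.


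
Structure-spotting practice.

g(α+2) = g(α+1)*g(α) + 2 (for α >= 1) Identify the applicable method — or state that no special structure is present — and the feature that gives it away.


Best approach: no special technique — the sequence value feeds back through itself nonlinearly — linear superposition fails, and every superposition-based closed form fails with it.


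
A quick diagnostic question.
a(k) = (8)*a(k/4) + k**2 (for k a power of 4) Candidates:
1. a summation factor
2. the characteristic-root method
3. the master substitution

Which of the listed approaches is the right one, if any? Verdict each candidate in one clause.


Best approach: the master substitution — divide-the-index recursion (k/4 inside the call) straightens out once the index is rewritten as 4^m.
- a summation factor: a divided-index call is outside the fixed-shift first-order family a summation factor normalizes.
- the characteristic-root method — a divided-index call is not the fixed-shift linear shape that characteristic roots solve.
- the master substitution: yes — fits the structure here.


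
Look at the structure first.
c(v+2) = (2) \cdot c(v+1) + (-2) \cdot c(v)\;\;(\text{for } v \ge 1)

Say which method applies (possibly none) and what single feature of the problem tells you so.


Verdict: the characteristic-root method — the recurrence treats every index alike (constant coefficients, no forcing) — precisely the regime where r^v trials close it.


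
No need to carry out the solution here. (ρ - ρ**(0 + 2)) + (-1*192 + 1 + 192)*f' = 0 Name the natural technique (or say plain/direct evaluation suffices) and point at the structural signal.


Method: no special technique — the slope is a function of ρ alone, so integrate both sides directly.


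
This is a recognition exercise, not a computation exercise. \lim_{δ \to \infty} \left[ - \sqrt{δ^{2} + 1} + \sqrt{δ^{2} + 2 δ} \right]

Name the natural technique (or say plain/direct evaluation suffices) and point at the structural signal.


Method: conjugate multiplication — the difference \sqrt{δ^{2} + 2 δ} - \sqrt{δ^{2} + 1} is an ∞ − ∞ stalemate; its conjugate partner breaks the tie.


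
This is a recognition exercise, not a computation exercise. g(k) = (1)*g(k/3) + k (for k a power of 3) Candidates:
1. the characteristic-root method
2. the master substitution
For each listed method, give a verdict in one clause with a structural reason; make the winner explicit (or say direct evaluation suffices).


Technique: the master substitution — the argument contracts 3-fold per step: reindex k exponentially and solve the linear recurrence in the new index.
- the characteristic-root method: the recursion divides its index rather than shifting it — outside the constant-shift family the root method covers.
- the master substitution: yes, a natural case for it.


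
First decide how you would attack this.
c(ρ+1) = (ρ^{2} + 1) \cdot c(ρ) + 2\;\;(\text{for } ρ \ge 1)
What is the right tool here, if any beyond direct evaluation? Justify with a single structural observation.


Method: a summation factor — an index-dependent multiplier ρ^{2} + 1 rules out characteristic roots; a summation factor converts it to a pure difference.


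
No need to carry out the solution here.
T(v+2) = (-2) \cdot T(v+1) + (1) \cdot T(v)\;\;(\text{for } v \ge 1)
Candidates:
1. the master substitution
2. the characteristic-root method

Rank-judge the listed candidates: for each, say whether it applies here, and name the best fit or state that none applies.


Technique: the characteristic-root method — fixed numeric weights on consecutive terms and no forcing term added: the root method in its home territory.
- the master substitution — the recursion steps by a constant offset, so exponential reindexing is pointless.
- the characteristic-root method: yes, a natural case for it.


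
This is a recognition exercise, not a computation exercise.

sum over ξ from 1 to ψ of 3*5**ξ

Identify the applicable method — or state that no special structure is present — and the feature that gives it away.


Verdict: the geometric series formula — each term is 5 times the previous one, so the geometric-series formula applies directly.


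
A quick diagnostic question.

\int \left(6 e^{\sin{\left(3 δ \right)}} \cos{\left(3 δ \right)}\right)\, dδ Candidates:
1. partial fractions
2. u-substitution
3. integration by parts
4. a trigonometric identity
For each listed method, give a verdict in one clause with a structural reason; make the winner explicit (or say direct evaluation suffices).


Method: u-substitution — collected, the integrand has one factor that is, up to a constant, the derivative of an inner expression the rest depends on — substitute for that inner expression.
- partial fractions: there is no rational-function structure to decompose.
- u-substitution: a fit — the right tool for this form.
- integration by parts: the nonconstant-polynomial-times-standard-kernel pattern (an exp, sine, cosine, or logarithm partner) is absent.
- a trigonometric identity: no even trigonometric power and no product of distinct frequencies to rewrite.


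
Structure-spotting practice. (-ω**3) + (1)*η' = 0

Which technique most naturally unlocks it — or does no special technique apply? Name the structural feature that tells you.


Verdict: no special technique — the slope is a pure function of ω; integrate both sides and be done.


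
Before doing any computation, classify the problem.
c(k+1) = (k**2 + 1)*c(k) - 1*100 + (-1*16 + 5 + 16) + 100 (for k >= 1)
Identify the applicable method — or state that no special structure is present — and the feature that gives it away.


Best approach: a summation factor — it is first-order linear but the coefficient k**2 + 1 depends on the index, so multiply through by a summation factor to telescope it.


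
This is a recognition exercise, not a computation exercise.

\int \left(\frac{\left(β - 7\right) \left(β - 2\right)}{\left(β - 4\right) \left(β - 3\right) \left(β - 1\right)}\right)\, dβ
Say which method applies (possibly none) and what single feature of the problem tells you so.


Verdict: partial fractions — a proper rational integrand whose denominator splits into simpler factors — decompose into partial fractions first.


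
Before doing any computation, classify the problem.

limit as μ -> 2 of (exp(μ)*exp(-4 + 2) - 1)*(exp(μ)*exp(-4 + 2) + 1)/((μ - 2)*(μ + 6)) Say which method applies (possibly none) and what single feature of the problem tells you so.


Diagnosis: l'Hôpital's rule (0/0) — numerator and denominator both vanish at 2 — a genuine 0/0 form, which is exactly when l'Hôpital applies. Expanding numerator and denominator to first order gives the same value — the rule automates exactly that.


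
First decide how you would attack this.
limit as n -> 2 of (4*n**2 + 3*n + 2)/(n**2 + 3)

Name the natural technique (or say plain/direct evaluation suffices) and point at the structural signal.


Verdict: no special technique — the expression is continuous at the evaluation point — substitute directly; no indeterminate form appears.


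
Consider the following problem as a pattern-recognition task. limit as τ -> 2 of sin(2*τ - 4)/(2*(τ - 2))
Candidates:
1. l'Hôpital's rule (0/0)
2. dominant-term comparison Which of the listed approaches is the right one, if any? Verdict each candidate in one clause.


Best approach: l'Hôpital's rule (0/0) — plug in 2: top and bottom both hit zero, so differentiate each and retry. Expanding numerator and denominator to first order gives the same value — the rule automates exactly that.
- l'Hôpital's rule (0/0): yes, a natural case for it.
- dominant-term comparison — no ranking of term growth rates resolves the limit here.


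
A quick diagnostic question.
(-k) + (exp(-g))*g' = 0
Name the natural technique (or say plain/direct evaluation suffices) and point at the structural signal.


Best approach: separation of variables — all dependence on the two variables factors apart, the defining separable shape. An exactness check succeeds on this form as well — separation and the potential function arrive at the same answer, separation more directly.


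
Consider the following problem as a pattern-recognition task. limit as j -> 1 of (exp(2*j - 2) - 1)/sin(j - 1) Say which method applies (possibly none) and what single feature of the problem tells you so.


Method: l'Hôpital's rule (0/0) — substituting 1 gives 0 over 0; differentiate top and bottom once and re-evaluate. Expanding numerator and denominator to first order gives the same value — the rule automates exactly that.


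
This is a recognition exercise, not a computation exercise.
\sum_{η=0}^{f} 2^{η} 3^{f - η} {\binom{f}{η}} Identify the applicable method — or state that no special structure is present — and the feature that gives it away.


Technique: the binomial theorem — binomial coefficients against complementary powers of 2 and 3: recognize the binomial expansion and resum.


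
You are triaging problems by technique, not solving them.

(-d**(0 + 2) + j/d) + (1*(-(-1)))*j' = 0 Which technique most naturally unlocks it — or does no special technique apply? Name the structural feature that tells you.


Best approach: a linear integrating factor — linear in the unknown with genuine forcing: multiply through by the exponential of the integrated coefficient and the left side closes into one derivative.


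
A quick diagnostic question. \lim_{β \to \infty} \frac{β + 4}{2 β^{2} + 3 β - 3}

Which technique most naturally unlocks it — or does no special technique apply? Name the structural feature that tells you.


Diagnosis: dominant-term comparison — divide by the highest power of β present: lower-order terms vanish and the dominant ratio remains. Viewed as a single quotient this is an ∞/∞ form — an at-infinity application of l'Hôpital's rule would also resolve it; comparing leading growth reads the answer without differentiating.


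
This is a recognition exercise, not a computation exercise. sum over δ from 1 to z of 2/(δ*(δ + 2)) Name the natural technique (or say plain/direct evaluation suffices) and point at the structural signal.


Diagnosis: telescoping — split 2/(δ*(δ + 2)) by partial fractions and the pieces are one function at shifted arguments — interior terms cancel.


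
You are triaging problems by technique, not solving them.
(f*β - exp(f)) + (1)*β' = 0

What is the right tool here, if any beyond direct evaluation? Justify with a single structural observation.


Diagnosis: a linear integrating factor — the unknown enters only to the first power against a nonzero forcing term — the integrating-factor template applies directly.


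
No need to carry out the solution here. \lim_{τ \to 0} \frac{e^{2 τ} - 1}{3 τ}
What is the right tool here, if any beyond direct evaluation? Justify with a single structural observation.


Verdict: l'Hôpital's rule (0/0) — numerator and denominator both vanish at 0 — a genuine 0/0 form, which is exactly when l'Hôpital applies. Expanding numerator and denominator to first order gives the same value — the rule automates exactly that.


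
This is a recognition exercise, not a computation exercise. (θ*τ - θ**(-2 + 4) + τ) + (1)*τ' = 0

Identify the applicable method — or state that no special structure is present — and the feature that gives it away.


Technique: a linear integrating factor — linear in the unknown with genuine forcing: multiply through by the exponential of the integrated coefficient and the left side closes into one derivative.


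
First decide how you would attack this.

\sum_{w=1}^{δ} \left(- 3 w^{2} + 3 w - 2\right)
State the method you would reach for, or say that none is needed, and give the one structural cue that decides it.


Method: no special technique — nothing telescopes and nothing is geometric; polynomial terms in w sum term by term.


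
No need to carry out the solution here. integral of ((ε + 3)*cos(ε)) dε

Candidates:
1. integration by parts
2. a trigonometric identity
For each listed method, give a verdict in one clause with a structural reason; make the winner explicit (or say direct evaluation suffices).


Best approach: integration by parts — differentiate ε + 3, integrate cos(ε): each pass lowers the polynomial degree, so parts terminates.
- integration by parts — applicable, and directly so.
- a trigonometric identity — the trigonometric factor has no even power to reduce and no cross-frequency product to convert — the standard power-reduction and product-to-sum identities do not engage it.


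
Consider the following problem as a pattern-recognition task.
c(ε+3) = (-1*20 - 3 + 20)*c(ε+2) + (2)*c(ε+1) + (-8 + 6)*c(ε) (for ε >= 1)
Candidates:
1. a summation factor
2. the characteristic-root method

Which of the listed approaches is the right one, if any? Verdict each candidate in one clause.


Best approach: the characteristic-root method — try a geometric ansatz r^ε: constant coefficients turn the recurrence into one polynomial equation in r.
- a summation factor — a summation factor telescopes one-step recursions; this one carries higher-order memory.
- the characteristic-root method — yes, a natural case for it.


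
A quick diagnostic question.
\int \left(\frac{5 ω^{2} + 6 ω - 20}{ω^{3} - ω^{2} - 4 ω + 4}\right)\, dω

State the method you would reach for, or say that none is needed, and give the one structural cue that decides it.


Best approach: partial fractions — a proper rational integrand whose denominator splits into simpler factors — decompose into partial fractions first.


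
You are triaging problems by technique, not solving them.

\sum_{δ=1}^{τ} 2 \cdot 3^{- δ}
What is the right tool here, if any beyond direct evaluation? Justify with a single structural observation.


Best approach: the geometric series formula — consecutive terms stand in a fixed index-free ratio — the geometric sum formula closes it.


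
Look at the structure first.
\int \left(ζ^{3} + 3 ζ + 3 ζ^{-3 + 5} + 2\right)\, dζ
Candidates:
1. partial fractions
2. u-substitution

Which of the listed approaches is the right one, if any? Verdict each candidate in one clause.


Method: no special technique — every term is a constant multiple of a power of ζ; term-wise power-rule integration needs no preliminary transformation.
- partial fractions — the expression is not a ratio of polynomials that decomposes further.
- u-substitution: no substitution does more than relabel what direct integration already handles.


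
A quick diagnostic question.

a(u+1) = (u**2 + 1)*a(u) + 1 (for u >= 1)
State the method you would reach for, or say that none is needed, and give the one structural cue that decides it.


Best approach: a summation factor — first-order linear but the coefficient u**2 + 1 moves with the index — divide by the cumulative product and telescope.


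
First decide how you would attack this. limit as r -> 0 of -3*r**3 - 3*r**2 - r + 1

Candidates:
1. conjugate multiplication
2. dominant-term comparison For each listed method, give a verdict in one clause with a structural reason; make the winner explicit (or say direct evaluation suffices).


Verdict: no special technique — the expression is continuous at the evaluation point — substitute directly; no indeterminate form appears.
- conjugate multiplication — rationalization has no target — no divergent radical difference appears.
- dominant-term comparison: this limit is not decided by comparing leading-term growth at infinity.


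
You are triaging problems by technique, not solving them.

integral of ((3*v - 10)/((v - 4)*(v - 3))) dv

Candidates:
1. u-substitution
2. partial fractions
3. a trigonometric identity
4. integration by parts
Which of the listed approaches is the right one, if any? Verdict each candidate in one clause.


Method: partial fractions — the bottom factors while the top stays lower-degree — split into simple fractions and integrate piece by piece.
- u-substitution — no subexpression of the integrand pairs with its own derivative as a factor — individual terms may offer their own substitutions, but any change of variable covering the whole integral would have to be constructed from outside the expression.
- partial fractions — a fit — the right tool for this form.
- a trigonometric identity — no sine or cosine appears, so there is nothing for a trigonometric identity to act on.
- integration by parts — the integrand does not split as a nonconstant polynomial times an exp, sine, cosine of a linear argument, or logarithm — no polynomial-kernel parts product to differentiate one side of.


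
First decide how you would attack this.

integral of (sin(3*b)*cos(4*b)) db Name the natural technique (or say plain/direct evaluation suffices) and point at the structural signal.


Technique: a trigonometric identity — two sinusoids at different rates multiply in sin(3*b)*cos(4*b); the product-to-sum identity uncouples them.


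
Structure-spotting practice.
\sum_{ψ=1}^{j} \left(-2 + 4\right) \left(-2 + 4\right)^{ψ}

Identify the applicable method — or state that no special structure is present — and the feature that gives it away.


Best approach: the geometric series formula — consecutive terms stand in a fixed index-free ratio — the geometric sum formula closes it.


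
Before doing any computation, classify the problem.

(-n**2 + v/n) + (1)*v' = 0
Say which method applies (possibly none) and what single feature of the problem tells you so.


Diagnosis: a linear integrating factor — linear in the unknown with genuine forcing: multiply through by the exponential of the integrated coefficient and the left side closes into one derivative.


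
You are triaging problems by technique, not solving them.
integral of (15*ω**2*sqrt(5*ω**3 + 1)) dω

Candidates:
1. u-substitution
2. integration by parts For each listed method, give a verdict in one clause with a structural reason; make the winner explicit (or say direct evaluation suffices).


Diagnosis: u-substitution — set u = 5*ω**3 + 1: a constant multiple of its derivative, namely 15*ω**2, is present as a factor once the integrand is collected, so the du is sitting there waiting.
- u-substitution: a fit — the right tool for this form.
- integration by parts: the non-polynomial partner is not one of the parts kernels — exp, sine, or cosine with a degree-1 argument, or a logarithm.


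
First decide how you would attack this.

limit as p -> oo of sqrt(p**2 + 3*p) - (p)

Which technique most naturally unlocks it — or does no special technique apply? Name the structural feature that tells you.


Verdict: conjugate multiplication — two divergent pieces with a minus sign between them and a radical in the mix: rationalize sqrt(p**2 + 3*p) - p before any limit law applies.


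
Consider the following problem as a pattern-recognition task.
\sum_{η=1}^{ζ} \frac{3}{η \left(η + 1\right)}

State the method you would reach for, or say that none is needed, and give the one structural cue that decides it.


Best approach: telescoping — \frac{3}{η \left(η + 1\right)} is a collapsed telescope: expand it into simple fractions to see the cancellation.


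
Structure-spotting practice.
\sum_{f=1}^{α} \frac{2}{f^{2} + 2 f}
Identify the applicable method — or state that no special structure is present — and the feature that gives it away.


Technique: telescoping — rewrite \frac{2}{f^{2} + 2 f} as simple fractions and successive terms eat each other — only the edges survive.


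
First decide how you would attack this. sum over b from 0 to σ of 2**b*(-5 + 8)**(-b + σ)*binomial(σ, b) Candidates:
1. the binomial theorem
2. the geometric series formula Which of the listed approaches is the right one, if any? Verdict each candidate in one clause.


Verdict: the binomial theorem — the binomial coefficients weight matched powers of 2 and (-5 + 8), which is exactly the expansion of a binomial power.
- the binomial theorem — a fit — the right tool for this form.
- the geometric series formula: consecutive terms are not related by a fixed multiplier.


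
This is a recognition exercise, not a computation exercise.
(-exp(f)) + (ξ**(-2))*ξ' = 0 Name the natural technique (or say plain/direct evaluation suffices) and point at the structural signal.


Method: separation of variables — solved for the derivative, the right side splits multiplicatively into a function of each variable alone — divide and integrate each side. An exactness check succeeds on this form as well — separation and the potential function arrive at the same answer, separation more directly.


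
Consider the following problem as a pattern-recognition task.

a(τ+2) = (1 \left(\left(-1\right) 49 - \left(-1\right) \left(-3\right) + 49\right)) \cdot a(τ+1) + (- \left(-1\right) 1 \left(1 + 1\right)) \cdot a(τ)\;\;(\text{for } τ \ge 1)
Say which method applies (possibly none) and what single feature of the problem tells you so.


Diagnosis: the characteristic-root method — shift-invariance with fixed coefficients calls for exponential trials; the characteristic polynomial finds every r^τ.


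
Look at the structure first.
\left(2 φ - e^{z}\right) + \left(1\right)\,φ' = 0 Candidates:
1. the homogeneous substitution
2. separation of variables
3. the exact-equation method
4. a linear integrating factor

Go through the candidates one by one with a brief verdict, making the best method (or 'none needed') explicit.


Best approach: a linear integrating factor — arrange it as φ' + 2·φ = (the forcing term) and the integrating factor does the rest.
- the homogeneous substitution — the slope is not a function of the ratio of the variables alone.
- separation of variables: the two dependences do not factor apart.
- the exact-equation method — the mixed partial derivatives differ, so the left side is not a total differential.
- a linear integrating factor: a fit — the right tool for this form.


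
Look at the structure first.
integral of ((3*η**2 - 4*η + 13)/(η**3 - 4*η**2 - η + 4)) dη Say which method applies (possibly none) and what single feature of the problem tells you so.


Verdict: partial fractions — the integrand is a proper rational function and its denominator η**3 - 4*η**2 - η + 4 factors into distinct pieces, so it splits into simple fractions.


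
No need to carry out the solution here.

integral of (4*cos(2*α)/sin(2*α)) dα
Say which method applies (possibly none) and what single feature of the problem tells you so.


Method: u-substitution — spotting that 4*cos(2*α) is a constant multiple of the derivative of sin(2*α) is the key observation — substitute u = sin(2*α) and the integral becomes one-dimensional in u.


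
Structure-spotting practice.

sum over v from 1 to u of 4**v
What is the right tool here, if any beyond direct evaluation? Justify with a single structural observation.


Method: the geometric series formula — consecutive terms stand in a fixed index-free ratio — the geometric sum formula closes it.


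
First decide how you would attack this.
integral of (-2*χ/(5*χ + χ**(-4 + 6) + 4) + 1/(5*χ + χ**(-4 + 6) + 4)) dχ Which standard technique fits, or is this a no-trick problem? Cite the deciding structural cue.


Diagnosis: partial fractions — a proper rational integrand whose denominator splits into simpler factors — decompose into partial fractions first.


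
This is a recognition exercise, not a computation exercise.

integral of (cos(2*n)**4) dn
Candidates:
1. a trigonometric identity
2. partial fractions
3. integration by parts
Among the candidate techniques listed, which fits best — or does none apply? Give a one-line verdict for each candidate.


Diagnosis: a trigonometric identity — cos(2*n)**4 calls for power reduction: rewrite via double angles before any antiderivative is attempted.
- a trigonometric identity: applies; the problem has the shape this method handles.
- partial fractions — the expression is not a ratio of polynomials that decomposes further.
- integration by parts — not the fit here: there is no polynomial factor to ladder down — parts can still close the trigonometric product by recursion, though the identity rewrite is the direct route.


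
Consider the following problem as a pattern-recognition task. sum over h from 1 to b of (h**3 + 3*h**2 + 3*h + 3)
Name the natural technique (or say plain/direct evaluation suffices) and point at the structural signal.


Diagnosis: no special technique — recognize the absence of structure: constant-multiple powers of h summed plainly, no special method required.


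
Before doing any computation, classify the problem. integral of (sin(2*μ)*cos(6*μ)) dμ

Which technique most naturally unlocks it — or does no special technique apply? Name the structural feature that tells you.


Technique: a trigonometric identity — split sin(2*μ)*cos(6*μ) with the angle-addition identities: the resulting sum integrates term by term.


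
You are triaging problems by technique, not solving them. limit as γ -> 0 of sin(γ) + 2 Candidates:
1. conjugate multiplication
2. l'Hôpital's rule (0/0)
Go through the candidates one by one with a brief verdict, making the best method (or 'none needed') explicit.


Technique: no special technique — no zero denominators, no indeterminate clash at 0 — substitute and read off the value.
- conjugate multiplication — no divergent radical difference is present for a conjugate pair to cancel.
- l'Hôpital's rule (0/0) — substituting the point produces a determinate value, not a 0 over 0 clash.


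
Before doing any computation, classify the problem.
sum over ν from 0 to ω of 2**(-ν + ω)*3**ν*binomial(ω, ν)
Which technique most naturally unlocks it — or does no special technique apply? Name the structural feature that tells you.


Method: the binomial theorem — the binomial coefficients weight matched powers of 3 and 2, which is exactly the expansion of a binomial power.


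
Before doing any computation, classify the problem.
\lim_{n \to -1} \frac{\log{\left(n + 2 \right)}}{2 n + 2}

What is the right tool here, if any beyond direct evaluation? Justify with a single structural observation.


Diagnosis: l'Hôpital's rule (0/0) — substituting -1 gives 0 over 0; differentiate top and bottom once and re-evaluate. Known elementary limits would finish this too — the rule just bypasses the case analysis.


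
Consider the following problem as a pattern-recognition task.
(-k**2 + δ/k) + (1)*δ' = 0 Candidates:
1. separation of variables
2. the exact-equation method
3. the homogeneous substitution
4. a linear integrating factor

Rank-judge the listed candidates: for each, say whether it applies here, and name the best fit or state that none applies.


Diagnosis: a linear integrating factor — linear in the unknown with genuine forcing: multiply through by the exponential of the integrated coefficient and the left side closes into one derivative.
- separation of variables: the two dependences do not factor apart.
- the exact-equation method — no potential function has this form as its differential, as written.
- the homogeneous substitution — the slope is not a function of the ratio of the variables alone.
- a linear integrating factor: a fit — the right tool for this form.


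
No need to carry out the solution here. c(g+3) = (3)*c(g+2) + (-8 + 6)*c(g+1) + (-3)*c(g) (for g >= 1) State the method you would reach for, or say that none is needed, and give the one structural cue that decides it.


Diagnosis: the characteristic-root method — shift-invariance with fixed coefficients calls for exponential trials; the characteristic polynomial finds every r^g.


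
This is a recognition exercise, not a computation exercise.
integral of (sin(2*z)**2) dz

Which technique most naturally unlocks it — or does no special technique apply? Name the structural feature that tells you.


Diagnosis: a trigonometric identity — even powers like sin(2*z)**2 never integrate directly; the half-angle identity lowers the degree first.


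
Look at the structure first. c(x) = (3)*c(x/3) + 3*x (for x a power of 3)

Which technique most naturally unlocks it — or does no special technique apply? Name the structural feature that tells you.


Verdict: the master substitution — a divide-and-conquer shape: argument x/3, so change variables with x = 3^m and solve the linear version.


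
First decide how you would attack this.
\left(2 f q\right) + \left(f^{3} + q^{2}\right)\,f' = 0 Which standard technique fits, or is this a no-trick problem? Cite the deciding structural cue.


Method: the exact-equation method — the cross partial derivatives of 2 f q and f^{3} + q^{2} agree, so the left side is the total differential of one potential in q and f.
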